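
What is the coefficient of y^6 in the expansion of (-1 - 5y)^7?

-109375

The general term is C(7,j)·(-1)^j·(-5y)^(7-j); the y^6 term has j = 1.
C(7,1) = 7.
Coefficient = C(7,1) · (-1)^1 · (-5)^6 = 7 · (-1) · 15625 = -109375.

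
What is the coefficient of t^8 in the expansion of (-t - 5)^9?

-45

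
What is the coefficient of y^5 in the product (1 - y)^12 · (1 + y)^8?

-80

Coefficient of y^5 = Σ_{j} C(12,j)·(-1)^j·C(8,5-j)·1^(5-j) for j from 0 to 5.
= 56 + (-840) + 3696 + (-6160) + 3960 + (-792) = -80.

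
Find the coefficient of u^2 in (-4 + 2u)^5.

-2560

The general term is C(5,j)·(-4)^j·(2u)^(5-j); the u^2 term has j = 3.
C(5,3) = 10.
Coefficient = C(5,3) · (-4)^3 · 2^2 = 10 · (-64) · 4 = -2560.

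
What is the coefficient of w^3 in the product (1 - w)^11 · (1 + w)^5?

Coefficient of w^3 = Σ_{j} C(11,j)·(-1)^j·C(5,3-j)·1^(3-j) for j from 0 to 3.
= 10 + (-110) + 275 + (-165) = 10.

10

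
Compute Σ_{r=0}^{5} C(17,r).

9402

1 + 17 + 136 + 680 + 2380 + 6188 = 9402.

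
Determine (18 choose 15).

816

C(18,15) = C(18,3) by symmetry.
C(18,3) = (18·17·16) / 3! = 4896 / 6 = 816.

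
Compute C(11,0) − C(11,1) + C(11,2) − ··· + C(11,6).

210

The partial alternating sum Σ_{k=0}^{6} (−1)^k C(11,k) = (−1)^6 C(10,6) = 210.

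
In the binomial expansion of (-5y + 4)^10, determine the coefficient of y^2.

73728000

The general term is C(10,j)·(-5y)^j·(4)^(10-j); the y^2 term has j = 2.
C(10,2) = 45.
Coefficient = C(10,2) · (-5)^2 · 4^8 = 45 · 25 · 65536 = 73728000.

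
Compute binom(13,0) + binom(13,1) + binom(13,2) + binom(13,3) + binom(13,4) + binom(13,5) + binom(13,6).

1 + 13 + 78 + 286 + 715 + 1287 + 1716 = 4096.

4096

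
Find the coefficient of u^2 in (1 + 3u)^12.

The general term is C(12,j)·(1)^j·(3u)^(12-j); the u^2 term has j = 10.
C(12,10) = 66.
Coefficient = C(12,10) · 3^2 = 66 · 9 = 594.

594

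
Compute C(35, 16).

C(35,16) = (35·34·33·32·31·30·29·28·27·26·25·24·23·22·21·20) / 16! = 84945040381058457600000 / 20922789888000 = 4059928950.

4059928950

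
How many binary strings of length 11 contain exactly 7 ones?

Choose the 7 positions: C(11,7) = 330.

330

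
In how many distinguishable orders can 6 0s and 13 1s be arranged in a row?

Choose positions for the 0s: C(19,6) = 27132.

27132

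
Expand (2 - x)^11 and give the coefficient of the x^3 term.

The general term is C(11,j)·(2)^j·(-x)^(11-j); the x^3 term has j = 8.
C(11,8) = 165.
Coefficient = C(11,8) · 2^8 · (-1)^3 = 165 · 256 · (-1) = -42240.

-42240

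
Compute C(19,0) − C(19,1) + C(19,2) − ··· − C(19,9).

-48620

The partial alternating sum Σ_{k=0}^{9} (−1)^k C(19,k) = (−1)^9 C(18,9) = -48620.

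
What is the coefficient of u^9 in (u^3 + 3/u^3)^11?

General term: C(11,j)·(u^3)^j·(3/u^3)^(11-j), with u-exponent 3j − 3(11−j) = 6j − 33.
Set 6j − 33 = 9: j = 7.
C(11,7) = 330; 1^7 = 1; 3^4 = 81.
Coefficient = 330 · 1 · 81 = 26730.

26730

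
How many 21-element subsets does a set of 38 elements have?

28781143380

C(38,21) = C(38,17) by symmetry.
C(38,17) = (38·37·36·35·34·33·32·31·30·29·28·27·26·25·24·23·22) / 17! = 10237090866494416404480000 / 355687428096000 = 28781143380.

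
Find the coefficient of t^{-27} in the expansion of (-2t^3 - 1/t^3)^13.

General term: C(13,j)·(-2t^3)^j·(-1/t^3)^(13-j), with t-exponent 3j − 3(13−j) = 6j − 39.
Set 6j − 39 = -27: j = 2.
C(13,2) = 78; (-2)^2 = 4; (-1)^11 = -1.
Coefficient = 78 · 4 · (-1) = -312.

-312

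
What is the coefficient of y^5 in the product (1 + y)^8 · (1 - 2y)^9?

140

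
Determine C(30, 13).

C(30,13) = (30·29·28·27·26·25·24·23·22·21·20·19·18) / 13! = 745747076954880000 / 6227020800 = 119759850.

119759850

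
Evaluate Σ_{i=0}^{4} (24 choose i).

12951

1 + 24 + 276 + 2024 + 10626 = 12951.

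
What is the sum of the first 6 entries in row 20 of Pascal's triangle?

1 + 20 + 190 + 1140 + 4845 + 15504 = 21700.

21700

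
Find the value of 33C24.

38567100

C(33,24) = C(33,9) by symmetry.
C(33,9) = (33·32·31·30·29·28·27·26·25) / 9! = 13995229248000 / 362880 = 38567100.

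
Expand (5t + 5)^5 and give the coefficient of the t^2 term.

The general term is C(5,j)·(5t)^j·(5)^(5-j); the t^2 term has j = 2.
C(5,2) = 10.
Coefficient = C(5,2) · 5^2 · 5^3 = 10 · 25 · 125 = 31250.

31250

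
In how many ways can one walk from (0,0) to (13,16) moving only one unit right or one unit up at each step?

67863915

Each path is a sequence of 29 steps with 13 rights: C(29,13) = 67863915.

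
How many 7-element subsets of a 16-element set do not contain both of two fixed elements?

All 7-subsets: C(16,7) = 11440. Those containing both fixed elements: C(14,5) = 2002.
11440 − 2002 = 9438.

9438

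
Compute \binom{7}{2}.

21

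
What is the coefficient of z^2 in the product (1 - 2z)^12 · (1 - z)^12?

Coefficient of z^2 = Σ_{j} C(12,j)·(-2)^j·C(12,2-j)·(-1)^(2-j) for j from 0 to 2.
= 66 + 288 + 264 = 618.

618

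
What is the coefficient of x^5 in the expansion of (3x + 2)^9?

The general term is C(9,j)·(3x)^j·(2)^(9-j); the x^5 term has j = 5.
C(9,5) = 126.
Coefficient = C(9,5) · 3^5 · 2^4 = 126 · 243 · 16 = 489888.

489888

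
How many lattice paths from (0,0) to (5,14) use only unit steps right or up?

11628

Each path is a sequence of 19 steps with 5 rights: C(19,5) = 11628.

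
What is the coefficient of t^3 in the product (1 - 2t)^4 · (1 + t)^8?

-8

Coefficient of t^3 = Σ_{j} C(4,j)·(-2)^j·C(8,3-j)·1^(3-j) for j from 0 to 3.
= 56 + (-224) + 192 + (-32) = -8.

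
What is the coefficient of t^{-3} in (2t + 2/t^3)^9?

General term: C(9,j)·(2t)^j·(2/t^3)^(9-j), with t-exponent 1j − 3(9−j) = 4j − 27.
Set 4j − 27 = -3: j = 6.
C(9,6) = 84; 2^6 = 64; 2^3 = 8.
Coefficient = 84 · 64 · 8 = 43008.

43008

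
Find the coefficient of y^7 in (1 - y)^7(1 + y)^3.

-8

Coefficient of y^7 = Σ_{j} C(7,j)·(-1)^j·C(3,7-j)·1^(7-j) for j from 4 to 7.
= 35 + (-63) + 21 + (-1) = -8.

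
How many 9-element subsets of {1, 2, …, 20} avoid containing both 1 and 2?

All 9-subsets: C(20,9) = 167960. Those containing both fixed elements: C(18,7) = 31824.
167960 − 31824 = 136136.

136136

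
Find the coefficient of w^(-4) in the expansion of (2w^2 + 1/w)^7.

14

General term: C(7,j)·(2w^2)^j·(1/w)^(7-j), with w-exponent 2j − 1(7−j) = 3j − 7.
Set 3j − 7 = -4: j = 1.
C(7,1) = 7; 2^1 = 2; 1^6 = 1.
Coefficient = 7 · 2 · 1 = 14.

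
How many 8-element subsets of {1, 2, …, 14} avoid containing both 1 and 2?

2079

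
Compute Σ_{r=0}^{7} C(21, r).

198440

1 + 21 + 210 + 1330 + 5985 + 20349 + 54264 + 116280 = 198440.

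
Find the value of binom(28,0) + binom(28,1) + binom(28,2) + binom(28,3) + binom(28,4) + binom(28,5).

1 + 28 + 378 + 3276 + 20475 + 98280 = 122438.

122438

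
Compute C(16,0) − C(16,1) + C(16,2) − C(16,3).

-455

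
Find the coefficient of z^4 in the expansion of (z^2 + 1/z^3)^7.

21

General term: C(7,j)·(z^2)^j·(1/z^3)^(7-j), with z-exponent 2j − 3(7−j) = 5j − 21.
Set 5j − 21 = 4: j = 5.
C(7,5) = 21; 1^5 = 1; 1^2 = 1.
Coefficient = 21 · 1 · 1 = 21.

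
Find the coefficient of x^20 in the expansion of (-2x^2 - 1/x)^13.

General term: C(13,j)·(-2x^2)^j·(-1/x)^(13-j), with x-exponent 2j − 1(13−j) = 3j − 13.
Set 3j − 13 = 20: j = 11.
C(13,11) = 78; (-2)^11 = -2048; (-1)^2 = 1.
Coefficient = 78 · (-2048) · 1 = -159744.

-159744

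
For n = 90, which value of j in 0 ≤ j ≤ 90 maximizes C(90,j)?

45

C(90,j) is maximized at j = 90/2 = 45.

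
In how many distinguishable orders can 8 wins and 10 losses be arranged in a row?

43758

Choose positions for the wins: C(18,8) = 43758.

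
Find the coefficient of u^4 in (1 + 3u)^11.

The general term is C(11,j)·(1)^j·(3u)^(11-j); the u^4 term has j = 7.
C(11,7) = 330.
Coefficient = C(11,7) · 3^4 = 330 · 81 = 26730.

26730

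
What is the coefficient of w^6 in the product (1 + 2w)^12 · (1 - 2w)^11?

Coefficient of w^6 = Σ_{j} C(12,j)·2^j·C(11,6-j)·(-2)^(6-j) for j from 0 to 6.
= 29568 + (-354816) + 1393920 + (-2323200) + 1742400 + (-557568) + 59136 = -10560.

-10560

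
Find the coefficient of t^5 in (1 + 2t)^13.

The general term is C(13,j)·(1)^j·(2t)^(13-j); the t^5 term has j = 8.
C(13,8) = 1287.
Coefficient = C(13,8) · 2^5 = 1287 · 32 = 41184.

41184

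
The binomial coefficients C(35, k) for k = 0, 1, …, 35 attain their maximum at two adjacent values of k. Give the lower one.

17

For odd n = 35, C(35,k) peaks at k = (n−1)/2 and (n+1)/2; the lower is 17.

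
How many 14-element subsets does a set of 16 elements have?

120

C(16,14) = C(16,2) by symmetry.
C(16,2) = (16·15) / 2! = 240 / 2 = 120.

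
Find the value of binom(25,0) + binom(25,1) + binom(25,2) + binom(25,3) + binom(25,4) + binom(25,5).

68406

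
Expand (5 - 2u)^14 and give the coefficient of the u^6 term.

The general term is C(14,j)·(5)^j·(-2u)^(14-j); the u^6 term has j = 8.
C(14,8) = 3003.
Coefficient = C(14,8) · 5^8 · (-2)^6 = 3003 · 390625 · 64 = 75075000000.

75075000000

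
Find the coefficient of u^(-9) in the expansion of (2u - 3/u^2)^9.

489888

General term: C(9,j)·(2u)^j·(-3/u^2)^(9-j), with u-exponent 1j − 2(9−j) = 3j − 18.
Set 3j − 18 = -9: j = 3.
C(9,3) = 84; 2^3 = 8; (-3)^6 = 729.
Coefficient = 84 · 8 · 729 = 489888.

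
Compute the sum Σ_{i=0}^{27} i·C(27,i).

Differentiating (1+x)^27 and setting x=1: Σ i·C(27,i) = 27·2^26 = 1811939328.

1811939328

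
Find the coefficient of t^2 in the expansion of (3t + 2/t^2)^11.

8660520

General term: C(11,j)·(3t)^j·(2/t^2)^(11-j), with t-exponent 1j − 2(11−j) = 3j − 22.
Set 3j − 22 = 2: j = 8.
C(11,8) = 165; 3^8 = 6561; 2^3 = 8.
Coefficient = 165 · 6561 · 8 = 8660520.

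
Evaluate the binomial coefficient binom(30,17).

119759850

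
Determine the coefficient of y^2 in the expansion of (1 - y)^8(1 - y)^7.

105

Coefficient of y^2 = Σ_{j} C(8,j)·(-1)^j·C(7,2-j)·(-1)^(2-j) for j from 0 to 2.
= 21 + 56 + 28 = 105.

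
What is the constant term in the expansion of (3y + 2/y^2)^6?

4860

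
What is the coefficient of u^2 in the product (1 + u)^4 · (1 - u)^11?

17

Coefficient of u^2 = Σ_{j} C(4,j)·1^j·C(11,2-j)·(-1)^(2-j) for j from 0 to 2.
= 55 + (-44) + 6 = 17.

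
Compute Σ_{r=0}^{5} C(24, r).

55455

1 + 24 + 276 + 2024 + 10626 + 42504 = 55455.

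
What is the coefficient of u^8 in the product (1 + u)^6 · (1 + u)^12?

43758

(1 + u)^6(1 + u)^12 = (1 + u)^18, so the coefficient of u^8 is C(18,8)·1^8 = 43758·1 = 43758.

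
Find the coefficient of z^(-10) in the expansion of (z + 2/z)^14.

372736

General term: C(14,j)·(z)^j·(2/z)^(14-j), with z-exponent 1j − 1(14−j) = 2j − 14.
Set 2j − 14 = -10: j = 2.
C(14,2) = 91; 1^2 = 1; 2^12 = 4096.
Coefficient = 91 · 1 · 4096 = 372736.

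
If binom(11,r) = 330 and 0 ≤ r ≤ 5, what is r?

4

C(11,r) increases on 0 ≤ r ≤ 5. C(11,3) = 165 and C(11,4) = 330, so r = 4.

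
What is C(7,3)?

35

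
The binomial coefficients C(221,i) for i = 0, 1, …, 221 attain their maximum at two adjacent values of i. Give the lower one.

For odd n = 221, C(221,i) peaks at i = (n−1)/2 and (n+1)/2; the lower is 110.

110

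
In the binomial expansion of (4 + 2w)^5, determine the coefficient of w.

The general term is C(5,j)·(4)^j·(2w)^(5-j); the w^1 term has j = 4.
C(5,4) = 5.
Coefficient = C(5,4) · 4^4 · 2^1 = 5 · 256 · 2 = 2560.

2560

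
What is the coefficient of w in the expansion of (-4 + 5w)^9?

2949120

The general term is C(9,j)·(-4)^j·(5w)^(9-j); the w^1 term has j = 8.
C(9,8) = 9.
Coefficient = C(9,8) · (-4)^8 · 5^1 = 9 · 65536 · 5 = 2949120.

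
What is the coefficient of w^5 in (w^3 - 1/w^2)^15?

6435

General term: C(15,j)·(w^3)^j·(-1/w^2)^(15-j), with w-exponent 3j − 2(15−j) = 5j − 30.
Set 5j − 30 = 5: j = 7.
C(15,7) = 6435; 1^7 = 1; (-1)^8 = 1.
Coefficient = 6435 · 1 · 1 = 6435.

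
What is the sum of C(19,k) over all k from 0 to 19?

524288

The entries of row 19 sum to 2^19 = 524288.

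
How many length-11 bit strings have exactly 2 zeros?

55

Choose the 2 positions: C(11,2) = 55.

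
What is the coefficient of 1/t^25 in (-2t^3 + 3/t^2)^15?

-143489070

General term: C(15,j)·(-2t^3)^j·(3/t^2)^(15-j), with t-exponent 3j − 2(15−j) = 5j − 30.
Set 5j − 30 = -25: j = 1.
C(15,1) = 15; (-2)^1 = -2; 3^14 = 4782969.
Coefficient = 15 · (-2) · 4782969 = -143489070.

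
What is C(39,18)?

62359143990

C(39,18) = (39·38·37·36·35·34·33·32·31·30·29·28·27·26·25·24·23·22) / 18! = 399246543793282239774720000 / 6402373705728000 = 62359143990.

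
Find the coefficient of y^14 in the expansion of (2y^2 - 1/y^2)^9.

General term: C(9,j)·(2y^2)^j·(-1/y^2)^(9-j), with y-exponent 2j − 2(9−j) = 4j − 18.
Set 4j − 18 = 14: j = 8.
C(9,8) = 9; 2^8 = 256; (-1)^1 = -1.
Coefficient = 9 · 256 · (-1) = -2304.

-2304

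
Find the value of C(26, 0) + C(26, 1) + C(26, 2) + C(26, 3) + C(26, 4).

17902

1 + 26 + 325 + 2600 + 14950 = 17902.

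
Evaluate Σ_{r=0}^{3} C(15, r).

1 + 15 + 105 + 455 = 576.

576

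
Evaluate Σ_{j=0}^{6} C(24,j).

1 + 24 + 276 + 2024 + 10626 + 42504 + 134596 = 190051.

190051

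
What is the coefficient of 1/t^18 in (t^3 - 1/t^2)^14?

91

General term: C(14,j)·(t^3)^j·(-1/t^2)^(14-j), with t-exponent 3j − 2(14−j) = 5j − 28.
Set 5j − 28 = -18: j = 2.
C(14,2) = 91; 1^2 = 1; (-1)^12 = 1.
Coefficient = 91 · 1 · 1 = 91.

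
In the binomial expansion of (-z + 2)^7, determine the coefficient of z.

-448

The general term is C(7,j)·(-z)^j·(2)^(7-j); the z^1 term has j = 1.
C(7,1) = 7.
Coefficient = C(7,1) · (-1)^1 · 2^6 = 7 · (-1) · 64 = -448.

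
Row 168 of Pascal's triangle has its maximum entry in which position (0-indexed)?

C(168,i) is maximized at i = 168/2 = 84.

84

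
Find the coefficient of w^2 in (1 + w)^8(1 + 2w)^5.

Coefficient of w^2 = Σ_{j} C(8,j)·1^j·C(5,2-j)·2^(2-j) for j from 0 to 2.
= 40 + 80 + 28 = 148.

148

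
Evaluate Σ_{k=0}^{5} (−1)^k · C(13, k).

The partial alternating sum Σ_{k=0}^{5} (−1)^k C(13,k) = (−1)^5 C(12,5) = -792.

-792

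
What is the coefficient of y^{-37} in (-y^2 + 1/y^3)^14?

General term: C(14,j)·(-y^2)^j·(1/y^3)^(14-j), with y-exponent 2j − 3(14−j) = 5j − 42.
Set 5j − 42 = -37: j = 1.
C(14,1) = 14; (-1)^1 = -1; 1^13 = 1.
Coefficient = 14 · (-1) · 1 = -14.

-14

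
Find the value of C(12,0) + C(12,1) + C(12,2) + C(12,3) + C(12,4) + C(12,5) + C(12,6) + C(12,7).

3302

1 + 12 + 66 + 220 + 495 + 792 + 924 + 792 = 3302.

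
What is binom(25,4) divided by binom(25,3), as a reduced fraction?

11/2

C(n,k+1)/C(n,k) = (n−k)/(k+1) = (25−3)/(3+1) = 22/4 = 11/2.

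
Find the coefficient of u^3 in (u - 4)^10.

-1966080

The general term is C(10,j)·(u)^j·(-4)^(10-j); the u^3 term has j = 3.
C(10,3) = 120.
Coefficient = C(10,3) · (-4)^7 = 120 · (-16384) = -1966080.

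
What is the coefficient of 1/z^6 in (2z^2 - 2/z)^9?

General term: C(9,j)·(2z^2)^j·(-2/z)^(9-j), with z-exponent 2j − 1(9−j) = 3j − 9.
Set 3j − 9 = -6: j = 1.
C(9,1) = 9; 2^1 = 2; (-2)^8 = 256.
Coefficient = 9 · 2 · 256 = 4608.

4608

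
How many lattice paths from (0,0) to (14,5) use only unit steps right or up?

Each path is a sequence of 19 steps with 14 rights: C(19,14) = 11628.

11628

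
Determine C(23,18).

C(23,18) = C(23,5) by symmetry.
C(23,5) = (23·22·21·20·19) / 5! = 4037880 / 120 = 33649.

33649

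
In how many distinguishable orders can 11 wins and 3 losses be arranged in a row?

364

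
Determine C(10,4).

210

C(10,4) = (10·9·8·7) / 4! = 5040 / 24 = 210.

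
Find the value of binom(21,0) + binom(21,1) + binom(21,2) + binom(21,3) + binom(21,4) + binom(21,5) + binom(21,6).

82160

1 + 21 + 210 + 1330 + 5985 + 20349 + 54264 = 82160.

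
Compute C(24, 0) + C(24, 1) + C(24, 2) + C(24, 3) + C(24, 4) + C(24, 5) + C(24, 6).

190051

1 + 24 + 276 + 2024 + 10626 + 42504 + 134596 = 190051.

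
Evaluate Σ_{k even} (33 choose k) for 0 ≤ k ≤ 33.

4294967296

Half of (1+1)^33 + (1−1)^33 gives the even-index sum: 2^32 = 4294967296.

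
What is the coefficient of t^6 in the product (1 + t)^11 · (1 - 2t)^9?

690

Coefficient of t^6 = Σ_{j} C(11,j)·1^j·C(9,6-j)·(-2)^(6-j) for j from 0 to 6.
= 5376 + (-44352) + 110880 + (-110880) + 47520 + (-8316) + 462 = 690.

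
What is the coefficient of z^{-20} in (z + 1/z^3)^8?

8

General term: C(8,j)·(z)^j·(1/z^3)^(8-j), with z-exponent 1j − 3(8−j) = 4j − 24.
Set 4j − 24 = -20: j = 1.
C(8,1) = 8; 1^1 = 1; 1^7 = 1.
Coefficient = 8 · 1 · 1 = 8.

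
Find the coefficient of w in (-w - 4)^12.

50331648

The general term is C(12,j)·(-w)^j·(-4)^(12-j); the w^1 term has j = 1.
C(12,1) = 12.
Coefficient = C(12,1) · (-1)^1 · (-4)^11 = 12 · (-1) · (-4194304) = 50331648.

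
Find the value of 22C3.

1540

C(22,3) = (22·21·20) / 3! = 9240 / 6 = 1540.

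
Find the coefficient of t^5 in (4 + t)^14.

The general term is C(14,j)·(4)^j·(t)^(14-j); the t^5 term has j = 9.
C(14,9) = 2002.
Coefficient = C(14,9) · 4^9 = 2002 · 262144 = 524812288.

524812288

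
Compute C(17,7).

19448

C(17,7) = (17·16·15·14·13·12·11) / 7! = 98017920 / 5040 = 19448.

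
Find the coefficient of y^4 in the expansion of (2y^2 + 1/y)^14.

192192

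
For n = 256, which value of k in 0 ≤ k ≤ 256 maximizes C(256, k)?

C(256,k) is maximized at k = 256/2 = 128.

128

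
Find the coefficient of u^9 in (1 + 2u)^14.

1025024

The general term is C(14,j)·(1)^j·(2u)^(14-j); the u^9 term has j = 5.
C(14,5) = 2002.
Coefficient = C(14,5) · 2^9 = 2002 · 512 = 1025024.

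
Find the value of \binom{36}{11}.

C(36,11) = (36·35·34·33·32·31·30·29·28·27·26) / 11! = 23982224839372800 / 39916800 = 600805296.

600805296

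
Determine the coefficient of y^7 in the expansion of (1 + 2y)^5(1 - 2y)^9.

0

Coefficient of y^7 = Σ_{j} C(5,j)·2^j·C(9,7-j)·(-2)^(7-j) for j from 0 to 5.
= (-4608) + 53760 + (-161280) + 161280 + (-53760) + 4608 = 0.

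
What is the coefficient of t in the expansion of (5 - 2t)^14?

-34179687500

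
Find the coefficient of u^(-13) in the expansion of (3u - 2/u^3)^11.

7185024

General term: C(11,j)·(3u)^j·(-2/u^3)^(11-j), with u-exponent 1j − 3(11−j) = 4j − 33.
Set 4j − 33 = -13: j = 5.
C(11,5) = 462; 3^5 = 243; (-2)^6 = 64.
Coefficient = 462 · 243 · 64 = 7185024.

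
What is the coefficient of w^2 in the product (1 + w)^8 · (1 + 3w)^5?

238

Coefficient of w^2 = Σ_{j} C(8,j)·1^j·C(5,2-j)·3^(2-j) for j from 0 to 2.
= 90 + 120 + 28 = 238.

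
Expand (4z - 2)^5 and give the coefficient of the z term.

The general term is C(5,j)·(4z)^j·(-2)^(5-j); the z^1 term has j = 1.
C(5,1) = 5.
Coefficient = C(5,1) · 4^1 · (-2)^4 = 5 · 4 · 16 = 320.

320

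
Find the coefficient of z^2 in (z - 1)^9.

-36

The general term is C(9,j)·(z)^j·(-1)^(9-j); the z^2 term has j = 2.
C(9,2) = 36.
Coefficient = C(9,2) · (-1)^7 = 36 · (-1) = -36.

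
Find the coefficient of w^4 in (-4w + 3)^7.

241920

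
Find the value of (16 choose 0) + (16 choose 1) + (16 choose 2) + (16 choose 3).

697

1 + 16 + 120 + 560 = 697.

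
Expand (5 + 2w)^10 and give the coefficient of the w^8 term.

288000

The general term is C(10,j)·(5)^j·(2w)^(10-j); the w^8 term has j = 2.
C(10,2) = 45.
Coefficient = C(10,2) · 5^2 · 2^8 = 45 · 25 · 256 = 288000.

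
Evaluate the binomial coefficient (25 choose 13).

5200300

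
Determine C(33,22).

C(33,22) = C(33,11) by symmetry.
C(33,11) = (33·32·31·30·29·28·27·26·25·24·23) / 11! = 7725366544896000 / 39916800 = 193536720.

193536720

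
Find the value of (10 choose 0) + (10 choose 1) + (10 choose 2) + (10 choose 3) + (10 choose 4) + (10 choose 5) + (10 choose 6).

848

1 + 10 + 45 + 120 + 210 + 252 + 210 = 848.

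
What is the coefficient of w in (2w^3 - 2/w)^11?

337920

General term: C(11,j)·(2w^3)^j·(-2/w)^(11-j), with w-exponent 3j − 1(11−j) = 4j − 11.
Set 4j − 11 = 1: j = 3.
C(11,3) = 165; 2^3 = 8; (-2)^8 = 256.
Coefficient = 165 · 8 · 256 = 337920.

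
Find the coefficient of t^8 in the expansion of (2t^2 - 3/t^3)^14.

83026944

General term: C(14,j)·(2t^2)^j·(-3/t^3)^(14-j), with t-exponent 2j − 3(14−j) = 5j − 42.
Set 5j − 42 = 8: j = 10.
C(14,10) = 1001; 2^10 = 1024; (-3)^4 = 81.
Coefficient = 1001 · 1024 · 81 = 83026944.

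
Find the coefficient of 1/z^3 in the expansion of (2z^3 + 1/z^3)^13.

109824

General term: C(13,j)·(2z^3)^j·(1/z^3)^(13-j), with z-exponent 3j − 3(13−j) = 6j − 39.
Set 6j − 39 = -3: j = 6.
C(13,6) = 1716; 2^6 = 64; 1^7 = 1.
Coefficient = 1716 · 64 · 1 = 109824.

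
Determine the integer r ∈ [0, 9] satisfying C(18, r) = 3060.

C(18,r) increases on 0 ≤ r ≤ 9. C(18,3) = 816 and C(18,4) = 3060, so r = 4.

4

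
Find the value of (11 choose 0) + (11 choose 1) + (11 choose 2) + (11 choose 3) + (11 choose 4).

562

1 + 11 + 55 + 165 + 330 = 562.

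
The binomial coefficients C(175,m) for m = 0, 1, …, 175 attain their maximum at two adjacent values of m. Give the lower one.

87

For odd n = 175, C(175,m) peaks at m = (n−1)/2 and (n+1)/2; the lower is 87.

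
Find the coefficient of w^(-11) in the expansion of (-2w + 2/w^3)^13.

-14057472

General term: C(13,j)·(-2w)^j·(2/w^3)^(13-j), with w-exponent 1j − 3(13−j) = 4j − 39.
Set 4j − 39 = -11: j = 7.
C(13,7) = 1716; (-2)^7 = -128; 2^6 = 64.
Coefficient = 1716 · (-128) · 64 = -14057472.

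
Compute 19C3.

C(19,3) = (19·18·17) / 3! = 5814 / 6 = 969.

969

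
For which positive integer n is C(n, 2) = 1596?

57

n(n−1)/2 = 1596 ⇒ n(n−1) = 3192. Since 57·56 = 3192, n = 57.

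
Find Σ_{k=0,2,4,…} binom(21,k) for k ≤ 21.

Even-k terms of row 21 sum to 2^20 = 1048576.

1048576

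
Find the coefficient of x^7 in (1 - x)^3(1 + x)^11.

Coefficient of x^7 = Σ_{j} C(3,j)·(-1)^j·C(11,7-j)·1^(7-j) for j from 0 to 3.
= 330 + (-1386) + 1386 + (-330) = 0.

0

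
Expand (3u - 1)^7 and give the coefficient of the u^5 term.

The general term is C(7,j)·(3u)^j·(-1)^(7-j); the u^5 term has j = 5.
C(7,5) = 21.
Coefficient = C(7,5) · 3^5 = 21 · 243 = 5103.

5103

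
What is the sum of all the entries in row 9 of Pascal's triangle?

Setting x = 1 in (1+x)^9 gives Σ C(9,j) = 2^9 = 512.

512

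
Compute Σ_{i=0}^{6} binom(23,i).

145499

1 + 23 + 253 + 1771 + 8855 + 33649 + 100947 = 145499.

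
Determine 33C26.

4272048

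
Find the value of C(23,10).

1144066

C(23,10) = (23·22·21·20·19·18·17·16·15·14) / 10! = 4151586700800 / 3628800 = 1144066.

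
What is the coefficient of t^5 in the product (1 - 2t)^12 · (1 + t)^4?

Coefficient of t^5 = Σ_{j} C(12,j)·(-2)^j·C(4,5-j)·1^(5-j) for j from 1 to 5.
= (-24) + 1056 + (-10560) + 31680 + (-25344) = -3192.

-3192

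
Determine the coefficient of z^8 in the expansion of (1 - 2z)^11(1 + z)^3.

Coefficient of z^8 = Σ_{j} C(11,j)·(-2)^j·C(3,8-j)·1^(8-j) for j from 5 to 8.
= (-14784) + 88704 + (-126720) + 42240 = -10560.

-10560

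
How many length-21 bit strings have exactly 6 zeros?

Choose the 6 positions: C(21,6) = 54264.

54264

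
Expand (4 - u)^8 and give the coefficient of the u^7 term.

-32

The general term is C(8,j)·(4)^j·(-u)^(8-j); the u^7 term has j = 1.
C(8,1) = 8.
Coefficient = C(8,1) · 4^1 · (-1)^7 = 8 · 4 · (-1) = -32.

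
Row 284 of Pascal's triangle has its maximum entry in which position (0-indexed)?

C(284,m) is maximized at m = 284/2 = 142.

142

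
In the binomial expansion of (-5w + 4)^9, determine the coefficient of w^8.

14062500

The general term is C(9,j)·(-5w)^j·(4)^(9-j); the w^8 term has j = 8.
C(9,8) = 9.
Coefficient = C(9,8) · (-5)^8 · 4^1 = 9 · 390625 · 4 = 14062500.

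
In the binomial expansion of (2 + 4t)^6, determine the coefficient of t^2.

The general term is C(6,j)·(2)^j·(4t)^(6-j); the t^2 term has j = 4.
C(6,4) = 15.
Coefficient = C(6,4) · 2^4 · 4^2 = 15 · 16 · 16 = 3840.

3840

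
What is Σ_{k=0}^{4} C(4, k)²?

70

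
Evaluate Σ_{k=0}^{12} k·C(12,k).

Differentiating (1+x)^12 and setting x=1: Σ k·C(12,k) = 12·2^11 = 24576.

24576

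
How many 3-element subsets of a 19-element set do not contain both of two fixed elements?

952

All 3-subsets: C(19,3) = 969. Those containing both fixed elements: C(17,1) = 17.
969 − 17 = 952.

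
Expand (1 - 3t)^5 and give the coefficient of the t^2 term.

90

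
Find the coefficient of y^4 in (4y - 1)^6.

3840

The general term is C(6,j)·(4y)^j·(-1)^(6-j); the y^4 term has j = 4.
C(6,4) = 15.
Coefficient = C(6,4) · 4^4 = 15 · 256 = 3840.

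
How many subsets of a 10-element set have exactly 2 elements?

Choose the 2 positions: C(10,2) = 45.

45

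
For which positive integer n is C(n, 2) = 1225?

n(n−1)/2 = 1225 ⇒ n(n−1) = 2450. Since 50·49 = 2450, n = 50.

50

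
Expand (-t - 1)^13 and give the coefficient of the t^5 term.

The general term is C(13,j)·(-t)^j·(-1)^(13-j); the t^5 term has j = 5.
C(13,5) = 1287.
Coefficient = C(13,5) · (-1)^5 = 1287 · (-1) = -1287.

-1287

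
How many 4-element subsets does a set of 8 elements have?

C(8,4) = (8·7·6·5) / 4! = 1680 / 24 = 70.

70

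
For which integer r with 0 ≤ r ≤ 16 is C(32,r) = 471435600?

14

C(32,r) increases on 0 ≤ r ≤ 16. C(32,13) = 347373600 and C(32,14) = 471435600, so r = 14.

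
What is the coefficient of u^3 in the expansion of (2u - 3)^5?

The general term is C(5,j)·(2u)^j·(-3)^(5-j); the u^3 term has j = 3.
C(5,3) = 10.
Coefficient = C(5,3) · 2^3 · (-3)^2 = 10 · 8 · 9 = 720.

720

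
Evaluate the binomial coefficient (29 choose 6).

C(29,6) = (29·28·27·26·25·24) / 6! = 342014400 / 720 = 475020.

475020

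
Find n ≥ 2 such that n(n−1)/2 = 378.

n(n−1)/2 = 378 ⇒ n(n−1) = 756. Since 28·27 = 756, n = 28.

28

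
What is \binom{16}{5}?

C(16,5) = (16·15·14·13·12) / 5! = 524160 / 120 = 4368.

4368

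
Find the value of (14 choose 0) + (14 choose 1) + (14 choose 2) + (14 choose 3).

470

1 + 14 + 91 + 364 = 470.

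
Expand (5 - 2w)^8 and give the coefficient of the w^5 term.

The general term is C(8,j)·(5)^j·(-2w)^(8-j); the w^5 term has j = 3.
C(8,3) = 56.
Coefficient = C(8,3) · 5^3 · (-2)^5 = 56 · 125 · (-32) = -224000.

-224000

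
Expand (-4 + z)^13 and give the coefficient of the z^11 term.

The general term is C(13,j)·(-4)^j·(z)^(13-j); the z^11 term has j = 2.
C(13,2) = 78.
Coefficient = C(13,2) · (-4)^2 = 78 · 16 = 1248.

1248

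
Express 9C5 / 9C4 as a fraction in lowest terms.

1

C(n,k+1)/C(n,k) = (n−k)/(k+1) = (9−4)/(4+1) = 5/5 = 1.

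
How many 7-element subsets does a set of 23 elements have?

245157

C(23,7) = (23·22·21·20·19·18·17) / 7! = 1235591280 / 5040 = 245157.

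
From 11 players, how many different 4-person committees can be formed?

This is C(11,4) = 330.

330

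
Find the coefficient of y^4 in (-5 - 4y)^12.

49500000000

The general term is C(12,j)·(-5)^j·(-4y)^(12-j); the y^4 term has j = 8.
C(12,8) = 495.
Coefficient = C(12,8) · (-5)^8 · (-4)^4 = 495 · 390625 · 256 = 49500000000.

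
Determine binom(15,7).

C(15,7) = (15·14·13·12·11·10·9) / 7! = 32432400 / 5040 = 6435.

6435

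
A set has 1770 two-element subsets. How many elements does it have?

60

n(n−1)/2 = 1770 ⇒ n(n−1) = 3540. Since 60·59 = 3540, n = 60.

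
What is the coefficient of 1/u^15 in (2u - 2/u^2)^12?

General term: C(12,j)·(2u)^j·(-2/u^2)^(12-j), with u-exponent 1j − 2(12−j) = 3j − 24.
Set 3j − 24 = -15: j = 3.
C(12,3) = 220; 2^3 = 8; (-2)^9 = -512.
Coefficient = 220 · 8 · (-512) = -901120.

-901120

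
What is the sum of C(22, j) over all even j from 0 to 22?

2097152

Even-j terms of row 22 sum to 2^21 = 2097152.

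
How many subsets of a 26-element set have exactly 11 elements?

7726160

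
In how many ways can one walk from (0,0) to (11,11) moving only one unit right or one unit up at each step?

705432

Each path is a sequence of 22 steps with 11 rights: C(22,11) = 705432.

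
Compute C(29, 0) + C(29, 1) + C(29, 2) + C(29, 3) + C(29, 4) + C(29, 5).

146596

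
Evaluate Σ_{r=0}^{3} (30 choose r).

1 + 30 + 435 + 4060 = 4526.

4526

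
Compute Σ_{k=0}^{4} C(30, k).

31931

1 + 30 + 435 + 4060 + 27405 = 31931.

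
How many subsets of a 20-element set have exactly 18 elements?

190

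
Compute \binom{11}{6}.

462

C(11,6) = C(11,5) by symmetry.
C(11,5) = (11·10·9·8·7) / 5! = 55440 / 120 = 462.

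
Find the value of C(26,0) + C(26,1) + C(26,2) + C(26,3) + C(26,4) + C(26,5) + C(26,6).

1 + 26 + 325 + 2600 + 14950 + 65780 + 230230 = 313912.

313912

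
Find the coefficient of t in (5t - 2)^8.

The general term is C(8,j)·(5t)^j·(-2)^(8-j); the t^1 term has j = 1.
C(8,1) = 8.
Coefficient = C(8,1) · 5^1 · (-2)^7 = 8 · 5 · (-128) = -5120.

-5120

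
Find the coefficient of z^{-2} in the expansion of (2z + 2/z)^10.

General term: C(10,j)·(2z)^j·(2/z)^(10-j), with z-exponent 1j − 1(10−j) = 2j − 10.
Set 2j − 10 = -2: j = 4.
C(10,4) = 210; 2^4 = 16; 2^6 = 64.
Coefficient = 210 · 16 · 64 = 215040.

215040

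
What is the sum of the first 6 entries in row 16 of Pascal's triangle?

1 + 16 + 120 + 560 + 1820 + 4368 = 6885.

6885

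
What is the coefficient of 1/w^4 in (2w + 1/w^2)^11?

General term: C(11,j)·(2w)^j·(1/w^2)^(11-j), with w-exponent 1j − 2(11−j) = 3j − 22.
Set 3j − 22 = -4: j = 6.
C(11,6) = 462; 2^6 = 64; 1^5 = 1.
Coefficient = 462 · 64 · 1 = 29568.

29568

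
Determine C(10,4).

210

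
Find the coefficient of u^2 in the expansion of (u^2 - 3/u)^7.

2835

General term: C(7,j)·(u^2)^j·(-3/u)^(7-j), with u-exponent 2j − 1(7−j) = 3j − 7.
Set 3j − 7 = 2: j = 3.
C(7,3) = 35; 1^3 = 1; (-3)^4 = 81.
Coefficient = 35 · 1 · 81 = 2835.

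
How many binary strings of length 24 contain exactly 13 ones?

Choose the 13 positions: C(24,13) = 2496144.

2496144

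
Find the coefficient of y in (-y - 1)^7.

-7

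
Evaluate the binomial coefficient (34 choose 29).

278256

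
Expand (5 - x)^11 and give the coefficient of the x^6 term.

1443750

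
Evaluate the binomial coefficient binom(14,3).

364

C(14,3) = (14·13·12) / 3! = 2184 / 6 = 364.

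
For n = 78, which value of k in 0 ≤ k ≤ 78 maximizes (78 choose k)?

39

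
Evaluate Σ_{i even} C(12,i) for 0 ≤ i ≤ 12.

Even-i terms of row 12 sum to 2^11 = 2048.

2048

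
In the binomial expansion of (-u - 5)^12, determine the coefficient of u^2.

644531250

The general term is C(12,j)·(-u)^j·(-5)^(12-j); the u^2 term has j = 2.
C(12,2) = 66.
Coefficient = C(12,2) · (-5)^10 = 66 · 9765625 = 644531250.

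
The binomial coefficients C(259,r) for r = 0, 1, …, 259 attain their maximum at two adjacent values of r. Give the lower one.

129

For odd n = 259, C(259,r) peaks at r = (n−1)/2 and (n+1)/2; the lower is 129.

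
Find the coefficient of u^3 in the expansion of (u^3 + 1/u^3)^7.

35

General term: C(7,j)·(u^3)^j·(1/u^3)^(7-j), with u-exponent 3j − 3(7−j) = 6j − 21.
Set 6j − 21 = 3: j = 4.
C(7,4) = 35; 1^4 = 1; 1^3 = 1.
Coefficient = 35 · 1 · 1 = 35.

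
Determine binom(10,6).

C(10,6) = C(10,4) by symmetry.
C(10,4) = (10·9·8·7) / 4! = 5040 / 24 = 210.

210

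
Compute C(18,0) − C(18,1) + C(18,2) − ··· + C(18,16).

The partial alternating sum Σ_{k=0}^{16} (−1)^k C(18,k) = (−1)^16 C(17,16) = 17.

17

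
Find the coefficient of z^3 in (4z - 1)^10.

The general term is C(10,j)·(4z)^j·(-1)^(10-j); the z^3 term has j = 3.
C(10,3) = 120.
Coefficient = C(10,3) · 4^3 · (-1)^7 = 120 · 64 · (-1) = -7680.

-7680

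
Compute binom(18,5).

8568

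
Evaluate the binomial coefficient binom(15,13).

C(15,13) = C(15,2) by symmetry.
C(15,2) = (15·14) / 2! = 210 / 2 = 105.

105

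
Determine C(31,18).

C(31,18) = C(31,13) by symmetry.
C(31,13) = (31·30·29·28·27·26·25·24·23·22·21·20·19) / 13! = 1284342188088960000 / 6227020800 = 206253075.

206253075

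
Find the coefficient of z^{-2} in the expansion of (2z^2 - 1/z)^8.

General term: C(8,j)·(2z^2)^j·(-1/z)^(8-j), with z-exponent 2j − 1(8−j) = 3j − 8.
Set 3j − 8 = -2: j = 2.
C(8,2) = 28; 2^2 = 4; (-1)^6 = 1.
Coefficient = 28 · 4 · 1 = 112.

112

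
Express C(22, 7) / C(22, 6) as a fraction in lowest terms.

C(n,k+1)/C(n,k) = (n−k)/(k+1) = (22−6)/(6+1) = 16/7.

16/7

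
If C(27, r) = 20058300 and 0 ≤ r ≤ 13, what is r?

13

C(27,r) increases on 0 ≤ r ≤ 13. C(27,12) = 17383860 and C(27,13) = 20058300, so r = 13.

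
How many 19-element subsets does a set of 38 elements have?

C(38,19) = (38·37·36·35·34·33·32·31·30·29·28·27·26·25·24·23·22·21·20) / 19! = 4299578163927654889881600000 / 121645100408832000 = 35345263800.

35345263800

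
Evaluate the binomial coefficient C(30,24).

593775

C(30,24) = C(30,6) by symmetry.
C(30,6) = (30·29·28·27·26·25) / 6! = 427518000 / 720 = 593775.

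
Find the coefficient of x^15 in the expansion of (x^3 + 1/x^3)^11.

General term: C(11,j)·(x^3)^j·(1/x^3)^(11-j), with x-exponent 3j − 3(11−j) = 6j − 33.
Set 6j − 33 = 15: j = 8.
C(11,8) = 165; 1^8 = 1; 1^3 = 1.
Coefficient = 165 · 1 · 1 = 165.

165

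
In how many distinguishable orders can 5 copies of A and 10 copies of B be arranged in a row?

3003

Choose positions for the A's: C(15,5) = 3003.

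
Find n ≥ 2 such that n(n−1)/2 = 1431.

n(n−1)/2 = 1431 ⇒ n(n−1) = 2862. Since 54·53 = 2862, n = 54.

54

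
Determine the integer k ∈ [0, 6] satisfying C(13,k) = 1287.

5

C(13,k) increases on 0 ≤ k ≤ 6. C(13,4) = 715 and C(13,5) = 1287, so k = 5.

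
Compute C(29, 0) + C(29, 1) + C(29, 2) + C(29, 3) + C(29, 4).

27841

1 + 29 + 406 + 3654 + 23751 = 27841.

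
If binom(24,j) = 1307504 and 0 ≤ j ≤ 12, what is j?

9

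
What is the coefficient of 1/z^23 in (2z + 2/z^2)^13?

General term: C(13,j)·(2z)^j·(2/z^2)^(13-j), with z-exponent 1j − 2(13−j) = 3j − 26.
Set 3j − 26 = -23: j = 1.
C(13,1) = 13; 2^1 = 2; 2^12 = 4096.
Coefficient = 13 · 2 · 4096 = 106496.

106496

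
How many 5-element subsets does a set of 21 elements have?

20349

C(21,5) = (21·20·19·18·17) / 5! = 2441880 / 120 = 20349.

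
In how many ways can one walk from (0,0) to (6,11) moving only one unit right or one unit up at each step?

12376

Each path is a sequence of 17 steps with 6 rights: C(17,6) = 12376.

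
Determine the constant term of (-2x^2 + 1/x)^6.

60

General term: C(6,j)·(-2x^2)^j·(1/x)^(6-j), with x-exponent 2j − 1(6−j) = 3j − 6.
Set 3j − 6 = 0: j = 2.
C(6,2) = 15; (-2)^2 = 4; 1^4 = 1.
Coefficient = 15 · 4 · 1 = 60.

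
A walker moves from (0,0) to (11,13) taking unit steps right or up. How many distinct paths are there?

2496144

Each path is a sequence of 24 steps with 11 rights: C(24,11) = 2496144.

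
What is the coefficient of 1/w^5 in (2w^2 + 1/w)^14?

2912

General term: C(14,j)·(2w^2)^j·(1/w)^(14-j), with w-exponent 2j − 1(14−j) = 3j − 14.
Set 3j − 14 = -5: j = 3.
C(14,3) = 364; 2^3 = 8; 1^11 = 1.
Coefficient = 364 · 8 · 1 = 2912.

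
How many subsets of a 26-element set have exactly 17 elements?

3124550

Choose the 17 positions: C(26,17) = 3124550.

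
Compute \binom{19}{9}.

92378

C(19,9) = (19·18·17·16·15·14·13·12·11) / 9! = 33522128640 / 362880 = 92378.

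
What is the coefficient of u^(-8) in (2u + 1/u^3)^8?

1120

General term: C(8,j)·(2u)^j·(1/u^3)^(8-j), with u-exponent 1j − 3(8−j) = 4j − 24.
Set 4j − 24 = -8: j = 4.
C(8,4) = 70; 2^4 = 16; 1^4 = 1.
Coefficient = 70 · 16 · 1 = 1120.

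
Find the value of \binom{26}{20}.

C(26,20) = C(26,6) by symmetry.
C(26,6) = (26·25·24·23·22·21) / 6! = 165765600 / 720 = 230230.

230230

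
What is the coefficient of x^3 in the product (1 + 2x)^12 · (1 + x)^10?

Coefficient of x^3 = Σ_{j} C(12,j)·2^j·C(10,3-j)·1^(3-j) for j from 0 to 3.
= 120 + 1080 + 2640 + 1760 = 5600.

5600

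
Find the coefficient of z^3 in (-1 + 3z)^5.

270

The general term is C(5,j)·(-1)^j·(3z)^(5-j); the z^3 term has j = 2.
C(5,2) = 10.
Coefficient = C(5,2) · 3^3 = 10 · 27 = 270.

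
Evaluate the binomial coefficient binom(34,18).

2203961430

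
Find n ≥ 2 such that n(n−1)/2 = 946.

44

n(n−1)/2 = 946 ⇒ n(n−1) = 1892. Since 44·43 = 1892, n = 44.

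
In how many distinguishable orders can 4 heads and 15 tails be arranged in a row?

Choose positions for the heads: C(19,4) = 3876.

3876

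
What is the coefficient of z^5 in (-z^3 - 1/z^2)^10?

252

General term: C(10,j)·(-z^3)^j·(-1/z^2)^(10-j), with z-exponent 3j − 2(10−j) = 5j − 20.
Set 5j − 20 = 5: j = 5.
C(10,5) = 252; (-1)^5 = -1; (-1)^5 = -1.
Coefficient = 252 · (-1) · (-1) = 252.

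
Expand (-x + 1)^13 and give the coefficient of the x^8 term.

1287

The general term is C(13,j)·(-x)^j·(1)^(13-j); the x^8 term has j = 8.
C(13,8) = 1287.
Coefficient = C(13,8) = 1287.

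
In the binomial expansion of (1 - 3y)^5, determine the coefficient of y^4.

405

The general term is C(5,j)·(1)^j·(-3y)^(5-j); the y^4 term has j = 1.
C(5,1) = 5.
Coefficient = C(5,1) · (-3)^4 = 5 · 81 = 405.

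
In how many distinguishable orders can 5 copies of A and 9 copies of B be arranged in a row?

2002

Choose positions for the A's: C(14,5) = 2002.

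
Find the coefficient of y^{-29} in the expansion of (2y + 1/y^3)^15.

21840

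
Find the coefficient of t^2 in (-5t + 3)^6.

30375

The general term is C(6,j)·(-5t)^j·(3)^(6-j); the t^2 term has j = 2.
C(6,2) = 15.
Coefficient = C(6,2) · (-5)^2 · 3^4 = 15 · 25 · 81 = 30375.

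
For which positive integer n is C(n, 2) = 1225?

50

n(n−1)/2 = 1225 ⇒ n(n−1) = 2450. Since 50·49 = 2450, n = 50.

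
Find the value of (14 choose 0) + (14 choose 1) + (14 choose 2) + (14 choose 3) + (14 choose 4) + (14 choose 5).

1 + 14 + 91 + 364 + 1001 + 2002 = 3473.

3473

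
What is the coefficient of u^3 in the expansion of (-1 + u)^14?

-364

The general term is C(14,j)·(-1)^j·(u)^(14-j); the u^3 term has j = 11.
C(14,11) = 364.
Coefficient = C(14,11) · (-1)^11 = 364 · (-1) = -364.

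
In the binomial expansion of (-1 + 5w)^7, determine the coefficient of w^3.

4375

The general term is C(7,j)·(-1)^j·(5w)^(7-j); the w^3 term has j = 4.
C(7,4) = 35.
Coefficient = C(7,4) · 5^3 = 35 · 125 = 4375.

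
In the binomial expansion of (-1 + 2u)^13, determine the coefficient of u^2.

The general term is C(13,j)·(-1)^j·(2u)^(13-j); the u^2 term has j = 11.
C(13,11) = 78.
Coefficient = C(13,11) · (-1)^11 · 2^2 = 78 · (-1) · 4 = -312.

-312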